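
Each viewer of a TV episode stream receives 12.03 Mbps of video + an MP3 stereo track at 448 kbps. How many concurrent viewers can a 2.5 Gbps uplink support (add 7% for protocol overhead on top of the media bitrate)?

Audio: 448 kbps = 0.448 Mbps.
Per-viewer media rate: 12.478 Mbps.
On the wire with 7% overhead: 13.351 Mbps.
2.5 Gbps = 2,500 Mbps; 2,500 / 13.351 = 187.25 → 187 viewers.

187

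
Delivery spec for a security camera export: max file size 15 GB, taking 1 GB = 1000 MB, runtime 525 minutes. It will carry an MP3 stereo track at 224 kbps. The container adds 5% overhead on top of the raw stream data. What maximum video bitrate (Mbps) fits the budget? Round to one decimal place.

3.4 Mbps

Budget: 15 GB = 120000.0 Mb.
Stream payload after overhead: 120000.0 / 1.05 = 114285.7 Mb.
525 min = 31500 s
Total bitrate budget: 114285.7 Mb / 31500 s = 3.628 Mbps.
Audio: 224 kbps = 0.224 Mbps.
Video: 3.628 − 0.224 = 3.404 Mbps.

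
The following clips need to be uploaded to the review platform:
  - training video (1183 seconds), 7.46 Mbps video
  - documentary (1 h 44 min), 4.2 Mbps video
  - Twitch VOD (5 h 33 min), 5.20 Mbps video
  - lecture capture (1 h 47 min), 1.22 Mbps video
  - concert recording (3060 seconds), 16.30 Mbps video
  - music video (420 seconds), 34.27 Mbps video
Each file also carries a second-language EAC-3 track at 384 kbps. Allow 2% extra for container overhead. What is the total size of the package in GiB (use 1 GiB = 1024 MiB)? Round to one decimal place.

26.8 GiB

Audio: 384 kbps = 0.384 Mbps.
training video: 7.844 Mbps × 1183 s × 1.02 = 9465.0 Mb
documentary: 4.584 Mbps × 6240 s × 1.02 = 29176.2 Mb
Twitch VOD: 5.584 Mbps × 19980 s × 1.02 = 113799.7 Mb
lecture capture: 1.604 Mbps × 6420 s × 1.02 = 10503.6 Mb
concert recording: 16.684 Mbps × 3060 s × 1.02 = 52074.1 Mb
music video: 34.654 Mbps × 420 s × 1.02 = 14845.8 Mb
Total: 229864.5 Mb = 28733.1 MB.
= 26.76 GiB.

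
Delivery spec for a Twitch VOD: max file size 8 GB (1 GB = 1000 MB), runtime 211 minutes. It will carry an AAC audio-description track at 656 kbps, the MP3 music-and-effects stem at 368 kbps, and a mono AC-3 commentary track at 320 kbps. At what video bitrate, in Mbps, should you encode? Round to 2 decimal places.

3.71 Mbps

Budget: 8 GB = 64000.0 Mb.
211 min = 12660 s
Total bitrate budget: 64000.0 Mb / 12660 s = 5.055 Mbps.
Audio total: 656 + 368 + 320 = 1344 kbps = 1.344 Mbps.
Video: 5.055 − 1.344 = 3.711 Mbps.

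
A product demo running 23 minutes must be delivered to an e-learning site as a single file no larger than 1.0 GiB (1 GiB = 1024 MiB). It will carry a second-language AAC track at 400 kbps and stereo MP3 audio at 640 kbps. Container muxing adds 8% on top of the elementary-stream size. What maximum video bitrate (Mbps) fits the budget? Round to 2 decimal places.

Budget: 1.0 GiB = 8589.9 Mb.
Stream payload after overhead: 8589.9 / 1.08 = 7953.6 Mb.
23 min = 1380 s
Total bitrate budget: 7953.6 Mb / 1380 s = 5.764 Mbps.
Audio total: 400 + 640 = 1040 kbps = 1.040 Mbps.
Video: 5.764 − 1.040 = 4.724 Mbps.

4.72 Mbps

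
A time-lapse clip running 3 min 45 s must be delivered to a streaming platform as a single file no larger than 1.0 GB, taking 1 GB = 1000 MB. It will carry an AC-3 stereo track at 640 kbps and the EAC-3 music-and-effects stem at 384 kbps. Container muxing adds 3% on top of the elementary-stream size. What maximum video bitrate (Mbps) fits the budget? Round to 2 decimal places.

33.50 Mbps

Budget: 1.0 GB = 8000.0 Mb.
Stream payload after overhead: 8000.0 / 1.03 = 7767.0 Mb.
3 min 45 s = 225 s
Total bitrate budget: 7767.0 Mb / 225 s = 34.520 Mbps.
Audio total: 640 + 384 = 1024 kbps = 1.024 Mbps.
Video: 34.520 − 1.024 = 33.496 Mbps.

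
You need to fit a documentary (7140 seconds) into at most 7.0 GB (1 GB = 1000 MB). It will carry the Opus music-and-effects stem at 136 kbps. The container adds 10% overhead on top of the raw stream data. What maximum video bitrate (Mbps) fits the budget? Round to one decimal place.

Budget: 7.0 GB = 56000.0 Mb.
Stream payload after overhead: 56000.0 / 1.10 = 50909.1 Mb.
Total bitrate budget: 50909.1 Mb / 7140 s = 7.130 Mbps.
Audio: 136 kbps = 0.136 Mbps.
Video: 7.130 − 0.136 = 6.994 Mbps.

7.0 Mbps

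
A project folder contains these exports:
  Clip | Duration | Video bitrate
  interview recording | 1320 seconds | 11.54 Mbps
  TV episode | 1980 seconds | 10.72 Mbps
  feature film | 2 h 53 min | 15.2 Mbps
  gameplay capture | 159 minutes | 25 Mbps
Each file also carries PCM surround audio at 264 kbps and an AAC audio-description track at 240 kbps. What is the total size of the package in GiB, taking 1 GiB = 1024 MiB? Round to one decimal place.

Audio total: 264 + 240 = 504 kbps = 0.504 Mbps.
interview recording: 12.044 Mbps × 1320 s = 15898.1 Mb
TV episode: 11.224 Mbps × 1980 s = 22223.5 Mb
feature film: 15.704 Mbps × 10380 s = 163007.5 Mb
gameplay capture: 25.504 Mbps × 9540 s = 243308.2 Mb
Total: 444437.3 Mb = 55554.7 MB.
= 51.74 GiB.

51.7 GiB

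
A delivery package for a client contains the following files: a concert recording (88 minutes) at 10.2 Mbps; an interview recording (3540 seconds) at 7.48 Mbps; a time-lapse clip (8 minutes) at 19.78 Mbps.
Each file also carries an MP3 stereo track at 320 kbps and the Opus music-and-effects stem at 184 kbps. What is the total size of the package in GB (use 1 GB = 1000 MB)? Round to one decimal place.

Audio total: 320 + 184 = 504 kbps = 0.504 Mbps.
concert recording: 10.704 Mbps × 5280 s = 56517.1 Mb
interview recording: 7.984 Mbps × 3540 s = 28263.4 Mb
time-lapse clip: 20.284 Mbps × 480 s = 9736.3 Mb
Total: 94516.8 Mb = 11814.6 MB.
= 11.81 GB.

11.8 GB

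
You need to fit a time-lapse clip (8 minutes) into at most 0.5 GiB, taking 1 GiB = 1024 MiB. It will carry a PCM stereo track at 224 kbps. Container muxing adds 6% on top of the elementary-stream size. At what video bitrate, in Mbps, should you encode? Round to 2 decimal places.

Budget: 0.5 GiB = 4295.0 Mb.
Stream payload after overhead: 4295.0 / 1.06 = 4051.9 Mb.
8 min = 480 s
Total bitrate budget: 4051.9 Mb / 480 s = 8.441 Mbps.
Audio: 224 kbps = 0.224 Mbps.
Video: 8.441 − 0.224 = 8.217 Mbps.

8.22 Mbps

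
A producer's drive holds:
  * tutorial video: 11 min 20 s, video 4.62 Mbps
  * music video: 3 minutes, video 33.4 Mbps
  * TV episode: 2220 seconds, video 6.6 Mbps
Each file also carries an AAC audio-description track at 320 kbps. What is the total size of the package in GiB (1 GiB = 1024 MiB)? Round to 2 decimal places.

Audio: 320 kbps = 0.320 Mbps.
tutorial video: 4.940 Mbps × 680 s = 3359.2 Mb
music video: 33.720 Mbps × 180 s = 6069.6 Mb
TV episode: 6.920 Mbps × 2220 s = 15362.4 Mb
Total: 24791.2 Mb = 3098.9 MB.
= 2.886 GiB.

2.89 GiB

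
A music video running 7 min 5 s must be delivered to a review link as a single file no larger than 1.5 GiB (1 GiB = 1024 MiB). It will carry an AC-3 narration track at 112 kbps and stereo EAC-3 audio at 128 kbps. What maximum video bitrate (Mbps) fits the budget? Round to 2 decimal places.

Budget: 1.5 GiB = 12884.9 Mb.
7 min 5 s = 425 s
Total bitrate budget: 12884.9 Mb / 425 s = 30.317 Mbps.
Audio total: 112 + 128 = 240 kbps = 0.240 Mbps.
Video: 30.317 − 0.240 = 30.077 Mbps.

30.08 Mbps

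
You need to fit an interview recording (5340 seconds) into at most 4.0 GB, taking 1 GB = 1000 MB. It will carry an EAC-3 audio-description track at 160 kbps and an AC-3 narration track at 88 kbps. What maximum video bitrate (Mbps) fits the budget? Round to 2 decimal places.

Budget: 4.0 GB = 32000.0 Mb.
Total bitrate budget: 32000.0 Mb / 5340 s = 5.993 Mbps.
Audio total: 160 + 88 = 248 kbps = 0.248 Mbps.
Video: 5.993 − 0.248 = 5.745 Mbps.

5.74 Mbps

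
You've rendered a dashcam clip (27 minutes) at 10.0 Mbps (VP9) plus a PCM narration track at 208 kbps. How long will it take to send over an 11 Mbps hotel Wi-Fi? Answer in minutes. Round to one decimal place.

27 min = 1620 s
Audio: 208 kbps = 0.208 Mbps.
Total bitrate: 10.208 Mbps.
File: 10.208 Mbps × 1620 s = 16537.0 Mb.
At 11 Mbps: 16537.0 / 11 = 1503.4 s ≈ 25.1 minutes.

25.1 minutes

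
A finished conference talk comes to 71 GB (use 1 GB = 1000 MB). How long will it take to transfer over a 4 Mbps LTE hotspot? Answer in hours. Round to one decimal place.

File: 71 GB = 568000.0 Mb.
At 4 Mbps: 568000.0 / 4 = 142000.0 s ≈ 39.4 hours.

39.4 hours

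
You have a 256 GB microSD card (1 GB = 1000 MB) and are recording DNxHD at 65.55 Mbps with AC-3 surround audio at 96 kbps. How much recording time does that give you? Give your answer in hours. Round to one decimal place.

8.7 hours

Audio: 96 kbps = 0.096 Mbps.
Total bitrate: 65.55 + 0.096 = 65.646 Mbps.
Capacity: 256 GB = 2,048,000 Mb.
Recording time: 2,048,000 / 65.646 = 31,198 s ≈ 8.67 hours.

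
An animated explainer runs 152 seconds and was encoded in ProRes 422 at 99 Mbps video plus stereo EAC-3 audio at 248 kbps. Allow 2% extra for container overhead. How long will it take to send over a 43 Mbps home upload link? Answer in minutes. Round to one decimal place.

Audio: 248 kbps = 0.248 Mbps.
Total bitrate: 99.248 Mbps.
File: 99.248 Mbps × 152 s = 15085.7 Mb.
With 2% container overhead: ×1.02. → 15387.4 Mb.
At 43 Mbps: 15387.4 / 43 = 357.8 s ≈ 5.96 minutes.

6.0 minutes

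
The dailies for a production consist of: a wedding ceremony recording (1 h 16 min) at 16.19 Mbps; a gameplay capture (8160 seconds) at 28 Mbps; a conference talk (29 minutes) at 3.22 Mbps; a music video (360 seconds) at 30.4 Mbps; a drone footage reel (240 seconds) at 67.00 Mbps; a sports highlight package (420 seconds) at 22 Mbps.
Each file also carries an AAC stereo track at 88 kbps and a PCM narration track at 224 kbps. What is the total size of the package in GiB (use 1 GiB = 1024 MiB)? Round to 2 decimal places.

Audio total: 88 + 224 = 312 kbps = 0.312 Mbps.
wedding ceremony recording: 16.502 Mbps × 4560 s = 75249.1 Mb
gameplay capture: 28.312 Mbps × 8160 s = 231025.9 Mb
conference talk: 3.532 Mbps × 1740 s = 6145.7 Mb
music video: 30.712 Mbps × 360 s = 11056.3 Mb
drone footage reel: 67.312 Mbps × 240 s = 16154.9 Mb
sports highlight package: 22.312 Mbps × 420 s = 9371.0 Mb
Total: 349003.0 Mb = 43625.4 MB.
= 40.63 GiB.

40.63 GiB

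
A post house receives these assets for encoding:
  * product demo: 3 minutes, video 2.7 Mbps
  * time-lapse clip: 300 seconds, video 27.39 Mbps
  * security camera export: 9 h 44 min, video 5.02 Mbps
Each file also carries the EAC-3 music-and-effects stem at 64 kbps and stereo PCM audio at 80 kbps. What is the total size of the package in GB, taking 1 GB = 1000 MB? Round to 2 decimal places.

Audio total: 64 + 80 = 144 kbps = 0.144 Mbps.
product demo: 2.844 Mbps × 180 s = 511.9 Mb
time-lapse clip: 27.534 Mbps × 300 s = 8260.2 Mb
security camera export: 5.164 Mbps × 35040 s = 180946.6 Mb
Total: 189718.7 Mb = 23714.8 MB.
= 23.71 GB.

23.71 GB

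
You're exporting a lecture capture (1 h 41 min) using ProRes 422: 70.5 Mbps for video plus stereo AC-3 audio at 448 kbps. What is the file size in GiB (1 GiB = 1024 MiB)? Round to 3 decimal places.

1 h 41 min = 101 min = 6060 s
Audio: 448 kbps = 0.448 Mbps.
Total bitrate: 70.5 + 0.448 = 70.948 Mbps.
Stream data: 70.948 Mbps × 6060 s = 429944.9 Mb.
429,945 Mb = 53,743,110,000 bytes ÷ 1,073,741,824 = 50.05 GiB.

50.052 GiB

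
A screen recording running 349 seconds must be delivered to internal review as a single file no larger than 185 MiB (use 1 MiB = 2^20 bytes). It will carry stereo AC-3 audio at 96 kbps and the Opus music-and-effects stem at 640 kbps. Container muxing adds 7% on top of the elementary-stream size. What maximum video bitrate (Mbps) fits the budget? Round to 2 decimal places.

Budget: 185 MiB = 1551.9 Mb.
Stream payload after overhead: 1551.9 / 1.07 = 1450.4 Mb.
Total bitrate budget: 1450.4 Mb / 349 s = 4.156 Mbps.
Audio total: 96 + 640 = 736 kbps = 0.736 Mbps.
Video: 4.156 − 0.736 = 3.420 Mbps.

3.42 Mbps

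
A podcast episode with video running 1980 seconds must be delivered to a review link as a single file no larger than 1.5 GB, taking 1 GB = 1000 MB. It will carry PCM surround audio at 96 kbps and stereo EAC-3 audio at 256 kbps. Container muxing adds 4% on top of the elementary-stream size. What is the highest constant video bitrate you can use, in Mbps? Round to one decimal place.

5.5 Mbps

Budget: 1.5 GB = 12000.0 Mb.
Stream payload after overhead: 12000.0 / 1.04 = 11538.5 Mb.
Total bitrate budget: 11538.5 Mb / 1980 s = 5.828 Mbps.
Audio total: 96 + 256 = 352 kbps = 0.352 Mbps.
Video: 5.828 − 0.352 = 5.476 Mbps.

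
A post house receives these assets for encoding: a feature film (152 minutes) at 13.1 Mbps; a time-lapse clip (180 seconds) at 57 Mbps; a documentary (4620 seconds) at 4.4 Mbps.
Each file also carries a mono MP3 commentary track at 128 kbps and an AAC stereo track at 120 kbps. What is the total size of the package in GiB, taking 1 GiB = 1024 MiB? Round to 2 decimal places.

17.87 GiB

Audio total: 128 + 120 = 248 kbps = 0.248 Mbps.
feature film: 13.348 Mbps × 9120 s = 121733.8 Mb
time-lapse clip: 57.248 Mbps × 180 s = 10304.6 Mb
documentary: 4.648 Mbps × 4620 s = 21473.8 Mb
Total: 153512.2 Mb = 19189.0 MB.
= 17.87 GiB.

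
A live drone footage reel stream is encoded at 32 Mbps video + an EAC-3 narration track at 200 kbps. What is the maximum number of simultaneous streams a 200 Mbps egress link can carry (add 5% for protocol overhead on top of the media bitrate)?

Audio: 200 kbps = 0.200 Mbps.
Per-viewer media rate: 32.200 Mbps.
On the wire with 5% overhead: 33.810 Mbps.
200 Mbps = 200.0 Mbps; 200.0 / 33.810 = 5.92 → 5 viewers.

5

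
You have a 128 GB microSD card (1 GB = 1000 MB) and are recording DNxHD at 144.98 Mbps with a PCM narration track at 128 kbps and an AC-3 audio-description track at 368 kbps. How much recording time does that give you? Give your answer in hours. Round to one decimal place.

2.0 hours

Audio total: 128 + 368 = 496 kbps = 0.496 Mbps.
Total bitrate: 144.98 + 0.496 = 145.476 Mbps.
Capacity: 128 GB = 1,024,000 Mb.
Recording time: 1,024,000 / 145.476 = 7,039 s ≈ 1.96 hours.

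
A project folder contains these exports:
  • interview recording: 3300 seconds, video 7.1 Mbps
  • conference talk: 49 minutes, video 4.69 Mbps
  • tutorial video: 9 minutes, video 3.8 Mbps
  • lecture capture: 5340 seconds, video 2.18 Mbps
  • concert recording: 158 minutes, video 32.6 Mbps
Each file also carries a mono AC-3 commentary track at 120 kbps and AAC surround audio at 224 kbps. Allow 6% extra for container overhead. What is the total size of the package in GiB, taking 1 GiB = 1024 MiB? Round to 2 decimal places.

45.34 GiB

Audio total: 120 + 224 = 344 kbps = 0.344 Mbps.
interview recording: 7.444 Mbps × 3300 s × 1.06 = 26039.1 Mb
conference talk: 5.034 Mbps × 2940 s × 1.06 = 15688.0 Mb
tutorial video: 4.144 Mbps × 540 s × 1.06 = 2372.0 Mb
lecture capture: 2.524 Mbps × 5340 s × 1.06 = 14286.8 Mb
concert recording: 32.944 Mbps × 9480 s × 1.06 = 331047.7 Mb
Total: 389433.6 Mb = 48679.2 MB.
= 45.34 GiB.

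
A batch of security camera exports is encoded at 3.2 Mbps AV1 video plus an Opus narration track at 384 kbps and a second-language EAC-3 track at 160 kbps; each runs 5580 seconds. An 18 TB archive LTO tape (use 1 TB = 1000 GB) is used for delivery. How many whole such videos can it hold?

6892

Audio total: 384 + 160 = 544 kbps = 0.544 Mbps.
Total bitrate: 3.744 Mbps.
Per item: 3.744 Mbps × 5580 s = 20,892 Mb = 2,611 MB.
Capacity: 18 TB = 144,000,000 Mb; 6892.75 items → 6892 complete.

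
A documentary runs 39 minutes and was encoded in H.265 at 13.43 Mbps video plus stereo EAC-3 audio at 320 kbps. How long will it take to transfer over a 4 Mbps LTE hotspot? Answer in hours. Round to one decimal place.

2.2 hours

39 min = 2340 s
Audio: 320 kbps = 0.320 Mbps.
Total bitrate: 13.750 Mbps.
File: 13.750 Mbps × 2340 s = 32175.0 Mb.
At 4 Mbps: 32175.0 / 4 = 8043.8 s ≈ 2.23 hours.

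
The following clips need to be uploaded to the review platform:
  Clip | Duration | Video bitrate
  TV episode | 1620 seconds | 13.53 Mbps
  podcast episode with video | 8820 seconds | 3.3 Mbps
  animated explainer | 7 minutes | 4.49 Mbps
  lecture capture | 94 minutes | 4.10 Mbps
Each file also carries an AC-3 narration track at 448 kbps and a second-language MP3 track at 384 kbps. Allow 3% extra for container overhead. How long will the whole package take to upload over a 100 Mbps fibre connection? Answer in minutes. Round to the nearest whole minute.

15 minutes

Audio total: 448 + 384 = 832 kbps = 0.832 Mbps.
TV episode: 14.362 Mbps × 1620 s × 1.03 = 23964.4 Mb
podcast episode with video: 4.132 Mbps × 8820 s × 1.03 = 37537.6 Mb
animated explainer: 5.322 Mbps × 420 s × 1.03 = 2302.3 Mb
lecture capture: 4.932 Mbps × 5640 s × 1.03 = 28651.0 Mb
Total: 92455.3 Mb = 11556.9 MB.
At 100 Mbps: 92455.3 / 100 = 925 s ≈ 15.4 minutes.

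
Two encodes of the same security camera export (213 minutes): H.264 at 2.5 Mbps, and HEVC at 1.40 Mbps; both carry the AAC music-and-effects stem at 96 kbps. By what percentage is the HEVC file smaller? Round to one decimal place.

42.4%

213 min = 12780 s
Audio: 96 kbps = 0.096 Mbps.
H.264: 2.596 Mbps × 12780 s = 33176.9 Mb = 4.147 GB.
HEVC: 1.496 Mbps × 12780 s = 19118.9 Mb = 2.390 GB.
Reduction: (1 − 2.390/4.147) × 100 = 42.37%.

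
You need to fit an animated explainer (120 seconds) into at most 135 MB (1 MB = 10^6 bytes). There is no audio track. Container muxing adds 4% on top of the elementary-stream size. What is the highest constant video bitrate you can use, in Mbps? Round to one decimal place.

Budget: 135 MB = 1080.0 Mb.
Stream payload after overhead: 1080.0 / 1.04 = 1038.5 Mb.
Total bitrate budget: 1038.5 Mb / 120 s = 8.654 Mbps.

8.7 Mbps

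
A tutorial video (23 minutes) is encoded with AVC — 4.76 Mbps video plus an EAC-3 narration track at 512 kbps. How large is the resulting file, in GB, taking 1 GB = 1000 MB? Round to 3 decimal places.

23 min = 1380 s
Audio: 512 kbps = 0.512 Mbps.
Total bitrate: 4.76 + 0.512 = 5.272 Mbps.
Stream data: 5.272 Mbps × 1380 s = 7275.4 Mb.
7,275 Mb ÷ 8 = 909.4 MB → 0.9094 GB.

0.909 GB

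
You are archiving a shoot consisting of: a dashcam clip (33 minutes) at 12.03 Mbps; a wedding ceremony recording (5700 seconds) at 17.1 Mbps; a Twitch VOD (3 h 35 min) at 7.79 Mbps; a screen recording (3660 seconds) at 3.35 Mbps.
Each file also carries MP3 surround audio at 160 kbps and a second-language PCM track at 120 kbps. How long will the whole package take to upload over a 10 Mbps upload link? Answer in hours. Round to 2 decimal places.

6.69 hours

Audio total: 160 + 120 = 280 kbps = 0.280 Mbps.
dashcam clip: 12.310 Mbps × 1980 s = 24373.8 Mb
wedding ceremony recording: 17.380 Mbps × 5700 s = 99066.0 Mb
Twitch VOD: 8.070 Mbps × 12900 s = 104103.0 Mb
screen recording: 3.630 Mbps × 3660 s = 13285.8 Mb
Total: 240828.6 Mb = 30103.6 MB.
At 10 Mbps: 240828.6 / 10 = 24083 s ≈ 6.69 hours.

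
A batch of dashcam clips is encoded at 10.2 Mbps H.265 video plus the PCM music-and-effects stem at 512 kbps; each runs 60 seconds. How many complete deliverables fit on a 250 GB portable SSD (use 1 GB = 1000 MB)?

Audio: 512 kbps = 0.512 Mbps.
Total bitrate: 10.712 Mbps.
Per item: 10.712 Mbps × 60 s = 642.7 Mb = 80.34 MB.
Capacity: 250 GB = 2,000,000 Mb; 3111.77 items → 3111 complete.

3111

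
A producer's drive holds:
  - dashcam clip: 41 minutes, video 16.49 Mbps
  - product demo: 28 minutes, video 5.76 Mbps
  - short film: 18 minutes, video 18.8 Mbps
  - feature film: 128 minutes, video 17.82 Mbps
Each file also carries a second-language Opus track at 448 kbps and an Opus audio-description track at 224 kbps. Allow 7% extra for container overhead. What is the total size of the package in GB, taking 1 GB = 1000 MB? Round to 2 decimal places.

28.90 GB

Audio total: 448 + 224 = 672 kbps = 0.672 Mbps.
dashcam clip: 17.162 Mbps × 2460 s × 1.07 = 45173.8 Mb
product demo: 6.432 Mbps × 1680 s × 1.07 = 11562.2 Mb
short film: 19.472 Mbps × 1080 s × 1.07 = 22501.8 Mb
feature film: 18.492 Mbps × 7680 s × 1.07 = 151959.9 Mb
Total: 231197.7 Mb = 28899.7 MB.
= 28.90 GB.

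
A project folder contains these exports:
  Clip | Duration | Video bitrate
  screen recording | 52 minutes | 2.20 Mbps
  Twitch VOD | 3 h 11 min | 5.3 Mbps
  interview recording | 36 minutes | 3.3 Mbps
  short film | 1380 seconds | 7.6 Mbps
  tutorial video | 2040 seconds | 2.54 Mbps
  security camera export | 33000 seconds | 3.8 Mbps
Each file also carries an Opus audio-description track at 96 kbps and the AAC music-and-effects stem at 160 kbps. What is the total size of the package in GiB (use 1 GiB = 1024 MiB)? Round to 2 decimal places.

26.71 GiB

Audio total: 96 + 160 = 256 kbps = 0.256 Mbps.
screen recording: 2.456 Mbps × 3120 s = 7662.7 Mb
Twitch VOD: 5.556 Mbps × 11460 s = 63671.8 Mb
interview recording: 3.556 Mbps × 2160 s = 7681.0 Mb
short film: 7.856 Mbps × 1380 s = 10841.3 Mb
tutorial video: 2.796 Mbps × 2040 s = 5703.8 Mb
security camera export: 4.056 Mbps × 33000 s = 133848.0 Mb
Total: 229408.6 Mb = 28676.1 MB.
= 26.71 GiB.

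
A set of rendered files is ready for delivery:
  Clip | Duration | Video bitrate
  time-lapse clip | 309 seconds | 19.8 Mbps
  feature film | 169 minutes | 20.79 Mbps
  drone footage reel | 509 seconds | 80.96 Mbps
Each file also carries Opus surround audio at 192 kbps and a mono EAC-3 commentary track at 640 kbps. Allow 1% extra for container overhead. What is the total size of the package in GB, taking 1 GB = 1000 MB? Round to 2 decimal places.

33.74 GB

Audio total: 192 + 640 = 832 kbps = 0.832 Mbps.
time-lapse clip: 20.632 Mbps × 309 s × 1.01 = 6439.0 Mb
feature film: 21.622 Mbps × 10140 s × 1.01 = 221439.6 Mb
drone footage reel: 81.792 Mbps × 509 s × 1.01 = 42048.4 Mb
Total: 269927.0 Mb = 33740.9 MB.
= 33.74 GB.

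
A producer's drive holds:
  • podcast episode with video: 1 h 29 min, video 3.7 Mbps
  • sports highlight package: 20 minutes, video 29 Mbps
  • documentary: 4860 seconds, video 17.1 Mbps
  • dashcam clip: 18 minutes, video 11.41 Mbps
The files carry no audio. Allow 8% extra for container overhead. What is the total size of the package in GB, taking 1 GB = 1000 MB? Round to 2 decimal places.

20.25 GB

podcast episode with video: 3.700 Mbps × 5340 s × 1.08 = 21338.6 Mb
sports highlight package: 29.000 Mbps × 1200 s × 1.08 = 37584.0 Mb
documentary: 17.100 Mbps × 4860 s × 1.08 = 89754.5 Mb
dashcam clip: 11.410 Mbps × 1080 s × 1.08 = 13308.6 Mb
Total: 161985.7 Mb = 20248.2 MB.
= 20.25 GB.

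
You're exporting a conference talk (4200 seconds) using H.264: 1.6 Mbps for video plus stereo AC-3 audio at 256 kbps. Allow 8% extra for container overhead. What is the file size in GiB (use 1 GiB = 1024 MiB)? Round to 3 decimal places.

Audio: 256 kbps = 0.256 Mbps.
Total bitrate: 1.6 + 0.256 = 1.856 Mbps.
Stream data: 1.856 Mbps × 4200 s = 7795.2 Mb.
With 8% container overhead: ×1.08.
8,419 Mb = 1,052,352,000 bytes ÷ 1,073,741,824 = 0.9801 GiB.

0.980 GiB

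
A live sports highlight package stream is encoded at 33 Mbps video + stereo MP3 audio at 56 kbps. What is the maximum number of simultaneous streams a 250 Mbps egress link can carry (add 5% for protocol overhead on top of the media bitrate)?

7

Audio: 56 kbps = 0.056 Mbps.
Per-viewer media rate: 33.056 Mbps.
On the wire with 5% overhead: 34.709 Mbps.
250 Mbps = 250.0 Mbps; 250.0 / 34.709 = 7.20 → 7 viewers.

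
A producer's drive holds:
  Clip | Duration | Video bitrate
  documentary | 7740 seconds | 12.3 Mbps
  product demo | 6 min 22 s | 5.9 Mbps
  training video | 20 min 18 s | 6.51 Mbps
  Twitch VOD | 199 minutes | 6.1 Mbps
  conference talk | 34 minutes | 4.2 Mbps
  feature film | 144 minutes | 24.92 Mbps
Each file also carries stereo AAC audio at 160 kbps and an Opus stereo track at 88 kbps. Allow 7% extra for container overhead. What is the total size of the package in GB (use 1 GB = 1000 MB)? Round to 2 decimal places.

Audio total: 160 + 88 = 248 kbps = 0.248 Mbps.
documentary: 12.548 Mbps × 7740 s × 1.07 = 103920.0 Mb
product demo: 6.148 Mbps × 382 s × 1.07 = 2512.9 Mb
training video: 6.758 Mbps × 1218 s × 1.07 = 8807.4 Mb
Twitch VOD: 6.348 Mbps × 11940 s × 1.07 = 81100.8 Mb
conference talk: 4.448 Mbps × 2040 s × 1.07 = 9709.1 Mb
feature film: 25.168 Mbps × 8640 s × 1.07 = 232673.1 Mb
Total: 438723.4 Mb = 54840.4 MB.
= 54.84 GB.

54.84 GB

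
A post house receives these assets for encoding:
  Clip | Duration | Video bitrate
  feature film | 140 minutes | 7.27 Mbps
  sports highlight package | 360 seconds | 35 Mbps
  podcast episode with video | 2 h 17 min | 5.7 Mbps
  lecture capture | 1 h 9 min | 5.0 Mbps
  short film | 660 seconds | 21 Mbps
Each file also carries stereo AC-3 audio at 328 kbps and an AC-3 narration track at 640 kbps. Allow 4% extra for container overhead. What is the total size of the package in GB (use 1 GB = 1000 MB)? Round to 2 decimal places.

22.90 GB

Audio total: 328 + 640 = 968 kbps = 0.968 Mbps.
feature film: 8.238 Mbps × 8400 s × 1.04 = 71967.2 Mb
sports highlight package: 35.968 Mbps × 360 s × 1.04 = 13466.4 Mb
podcast episode with video: 6.668 Mbps × 8220 s × 1.04 = 57003.4 Mb
lecture capture: 5.968 Mbps × 4140 s × 1.04 = 25695.8 Mb
short film: 21.968 Mbps × 660 s × 1.04 = 15078.8 Mb
Total: 183211.6 Mb = 22901.5 MB.
= 22.90 GB.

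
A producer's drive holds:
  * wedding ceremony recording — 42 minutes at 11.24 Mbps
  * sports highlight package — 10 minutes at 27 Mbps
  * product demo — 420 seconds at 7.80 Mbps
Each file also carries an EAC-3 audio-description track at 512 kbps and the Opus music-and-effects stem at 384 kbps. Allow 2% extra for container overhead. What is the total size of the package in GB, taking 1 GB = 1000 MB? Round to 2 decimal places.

Audio total: 512 + 384 = 896 kbps = 0.896 Mbps.
wedding ceremony recording: 12.136 Mbps × 2520 s × 1.02 = 31194.4 Mb
sports highlight package: 27.896 Mbps × 600 s × 1.02 = 17072.4 Mb
product demo: 8.696 Mbps × 420 s × 1.02 = 3725.4 Mb
Total: 51992.1 Mb = 6499.0 MB.
= 6.499 GB.

6.50 GB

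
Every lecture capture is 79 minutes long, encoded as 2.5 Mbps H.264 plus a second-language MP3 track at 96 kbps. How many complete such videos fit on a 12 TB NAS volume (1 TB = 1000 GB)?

7801

79 min = 4740 s
Audio: 96 kbps = 0.096 Mbps.
Total bitrate: 2.596 Mbps.
Per item: 2.596 Mbps × 4740 s = 12,305 Mb = 1,538 MB.
Capacity: 12 TB = 96,000,000 Mb; 7801.68 items → 7801 complete.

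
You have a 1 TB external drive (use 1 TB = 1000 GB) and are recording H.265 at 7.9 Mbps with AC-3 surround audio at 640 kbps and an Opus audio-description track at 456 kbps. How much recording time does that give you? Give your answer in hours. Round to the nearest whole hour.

247 hours

Audio total: 640 + 456 = 1096 kbps = 1.096 Mbps.
Total bitrate: 7.9 + 1.096 = 8.996 Mbps.
Capacity: 1 TB = 8,000,000 Mb.
Recording time: 8,000,000 / 8.996 = 889,284 s ≈ 247 hours.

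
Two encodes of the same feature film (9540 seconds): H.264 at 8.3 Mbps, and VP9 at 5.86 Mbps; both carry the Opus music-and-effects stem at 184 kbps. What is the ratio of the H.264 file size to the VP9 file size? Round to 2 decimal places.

1.40

Audio: 184 kbps = 0.184 Mbps.
H.264: 8.484 Mbps × 9540 s = 80937.4 Mb = 10.117 GB.
VP9: 6.044 Mbps × 9540 s = 57659.8 Mb = 7.207 GB.
Ratio: 10.117 / 7.207 = 1.404.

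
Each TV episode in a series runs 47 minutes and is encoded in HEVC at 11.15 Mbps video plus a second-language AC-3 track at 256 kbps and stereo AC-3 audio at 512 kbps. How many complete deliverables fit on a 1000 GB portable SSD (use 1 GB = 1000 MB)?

47 min = 2820 s
Audio total: 256 + 512 = 768 kbps = 0.768 Mbps.
Total bitrate: 11.918 Mbps.
Per item: 11.918 Mbps × 2820 s = 33,609 Mb = 4,201 MB.
Capacity: 1000 GB = 8,000,000 Mb; 238.03 items → 238 complete.

238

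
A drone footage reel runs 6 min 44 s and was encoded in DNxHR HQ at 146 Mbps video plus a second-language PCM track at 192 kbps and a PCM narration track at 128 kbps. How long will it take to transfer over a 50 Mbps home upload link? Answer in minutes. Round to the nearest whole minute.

6 min 44 s = 404 s
Audio total: 192 + 128 = 320 kbps = 0.320 Mbps.
Total bitrate: 146.320 Mbps.
File: 146.320 Mbps × 404 s = 59113.3 Mb.
At 50 Mbps: 59113.3 / 50 = 1182.3 s ≈ 19.7 minutes.

20 minutes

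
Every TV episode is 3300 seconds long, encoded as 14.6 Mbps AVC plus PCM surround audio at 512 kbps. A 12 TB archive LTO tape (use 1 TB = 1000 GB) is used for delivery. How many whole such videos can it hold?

1925

Audio: 512 kbps = 0.512 Mbps.
Total bitrate: 15.112 Mbps.
Per item: 15.112 Mbps × 3300 s = 49,870 Mb = 6,234 MB.
Capacity: 12 TB = 96,000,000 Mb; 1925.02 items → 1925 complete.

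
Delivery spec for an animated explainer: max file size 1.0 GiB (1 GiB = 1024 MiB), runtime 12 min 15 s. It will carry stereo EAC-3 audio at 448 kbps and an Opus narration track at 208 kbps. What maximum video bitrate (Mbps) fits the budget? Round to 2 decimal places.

Budget: 1.0 GiB = 8589.9 Mb.
12 min 15 s = 735 s
Total bitrate budget: 8589.9 Mb / 735 s = 11.687 Mbps.
Audio total: 448 + 208 = 656 kbps = 0.656 Mbps.
Video: 11.687 − 0.656 = 11.031 Mbps.

11.03 Mbps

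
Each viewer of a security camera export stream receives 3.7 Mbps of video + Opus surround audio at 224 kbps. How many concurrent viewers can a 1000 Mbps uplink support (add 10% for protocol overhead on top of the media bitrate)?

Audio: 224 kbps = 0.224 Mbps.
Per-viewer media rate: 3.924 Mbps.
On the wire with 10% overhead: 4.316 Mbps.
1000 Mbps = 1,000 Mbps; 1,000 / 4.316 = 231.67 → 231 viewers.

231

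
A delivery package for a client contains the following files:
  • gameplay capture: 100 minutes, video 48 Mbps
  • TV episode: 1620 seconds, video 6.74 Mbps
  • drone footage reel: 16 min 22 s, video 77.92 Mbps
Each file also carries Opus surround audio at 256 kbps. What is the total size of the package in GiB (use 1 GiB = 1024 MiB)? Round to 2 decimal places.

43.96 GiB

Audio: 256 kbps = 0.256 Mbps.
gameplay capture: 48.256 Mbps × 6000 s = 289536.0 Mb
TV episode: 6.996 Mbps × 1620 s = 11333.5 Mb
drone footage reel: 78.176 Mbps × 982 s = 76768.8 Mb
Total: 377638.4 Mb = 47204.8 MB.
= 43.96 GiB.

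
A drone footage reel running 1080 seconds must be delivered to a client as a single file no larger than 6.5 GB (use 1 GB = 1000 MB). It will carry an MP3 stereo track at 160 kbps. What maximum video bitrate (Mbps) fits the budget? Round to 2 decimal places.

Budget: 6.5 GB = 52000.0 Mb.
Total bitrate budget: 52000.0 Mb / 1080 s = 48.148 Mbps.
Audio: 160 kbps = 0.160 Mbps.
Video: 48.148 − 0.160 = 47.988 Mbps.

47.99 Mbps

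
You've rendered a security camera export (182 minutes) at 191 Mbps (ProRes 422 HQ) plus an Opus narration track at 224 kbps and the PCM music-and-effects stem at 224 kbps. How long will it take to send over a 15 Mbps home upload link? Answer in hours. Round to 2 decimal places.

38.72 hours

182 min = 10920 s
Audio total: 224 + 224 = 448 kbps = 0.448 Mbps.
Total bitrate: 191.448 Mbps.
File: 191.448 Mbps × 10920 s = 2090612.2 Mb.
At 15 Mbps: 2090612.2 / 15 = 139374.1 s ≈ 38.7 hours.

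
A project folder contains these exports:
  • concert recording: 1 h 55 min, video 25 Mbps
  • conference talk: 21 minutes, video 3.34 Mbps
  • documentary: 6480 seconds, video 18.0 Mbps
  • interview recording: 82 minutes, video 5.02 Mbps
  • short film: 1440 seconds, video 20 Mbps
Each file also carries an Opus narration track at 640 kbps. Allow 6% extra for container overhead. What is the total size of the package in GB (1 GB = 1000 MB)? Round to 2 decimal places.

Audio: 640 kbps = 0.640 Mbps.
concert recording: 25.640 Mbps × 6900 s × 1.06 = 187531.0 Mb
conference talk: 3.980 Mbps × 1260 s × 1.06 = 5315.7 Mb
documentary: 18.640 Mbps × 6480 s × 1.06 = 128034.4 Mb
interview recording: 5.660 Mbps × 4920 s × 1.06 = 29518.0 Mb
short film: 20.640 Mbps × 1440 s × 1.06 = 31504.9 Mb
Total: 381904.0 Mb = 47738.0 MB.
= 47.74 GB.

47.74 GB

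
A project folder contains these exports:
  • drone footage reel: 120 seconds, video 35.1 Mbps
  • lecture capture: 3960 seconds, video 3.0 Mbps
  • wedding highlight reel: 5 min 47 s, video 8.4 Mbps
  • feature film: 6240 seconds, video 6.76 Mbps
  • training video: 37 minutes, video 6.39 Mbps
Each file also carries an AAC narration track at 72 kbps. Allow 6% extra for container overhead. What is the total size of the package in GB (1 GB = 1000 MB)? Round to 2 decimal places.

Audio: 72 kbps = 0.072 Mbps.
drone footage reel: 35.172 Mbps × 120 s × 1.06 = 4473.9 Mb
lecture capture: 3.072 Mbps × 3960 s × 1.06 = 12895.0 Mb
wedding highlight reel: 8.472 Mbps × 347 s × 1.06 = 3116.2 Mb
feature film: 6.832 Mbps × 6240 s × 1.06 = 45189.6 Mb
training video: 6.462 Mbps × 2220 s × 1.06 = 15206.4 Mb
Total: 80881.0 Mb = 10110.1 MB.
= 10.11 GB.

10.11 GB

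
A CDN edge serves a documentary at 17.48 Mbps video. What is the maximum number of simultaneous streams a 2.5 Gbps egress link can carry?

2.5 Gbps = 2,500 Mbps; 2,500 / 17.480 = 143.02 → 143 viewers.

143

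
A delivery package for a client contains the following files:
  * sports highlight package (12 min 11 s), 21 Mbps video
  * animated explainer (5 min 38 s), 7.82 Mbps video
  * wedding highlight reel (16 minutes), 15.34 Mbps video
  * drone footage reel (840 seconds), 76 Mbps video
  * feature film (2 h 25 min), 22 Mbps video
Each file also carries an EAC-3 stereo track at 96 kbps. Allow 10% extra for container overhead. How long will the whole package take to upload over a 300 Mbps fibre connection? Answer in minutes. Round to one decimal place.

17.7 minutes

Audio: 96 kbps = 0.096 Mbps.
sports highlight package: 21.096 Mbps × 731 s × 1.10 = 16963.3 Mb
animated explainer: 7.916 Mbps × 338 s × 1.10 = 2943.2 Mb
wedding highlight reel: 15.436 Mbps × 960 s × 1.10 = 16300.4 Mb
drone footage reel: 76.096 Mbps × 840 s × 1.10 = 70312.7 Mb
feature film: 22.096 Mbps × 8700 s × 1.10 = 211458.7 Mb
Total: 317978.3 Mb = 39747.3 MB.
At 300 Mbps: 317978.3 / 300 = 1060 s ≈ 17.7 minutes.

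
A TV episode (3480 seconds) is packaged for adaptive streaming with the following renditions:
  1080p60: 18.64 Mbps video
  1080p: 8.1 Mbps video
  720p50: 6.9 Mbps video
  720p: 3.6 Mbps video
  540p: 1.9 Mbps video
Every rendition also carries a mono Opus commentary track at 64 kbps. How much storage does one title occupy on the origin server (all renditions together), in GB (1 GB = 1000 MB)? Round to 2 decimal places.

17.17 GB

Audio: 64 kbps = 0.064 Mbps.
Sum of rendition bitrates: (18.64+0.064) + (8.1+0.064) + (6.9+0.064) + (3.6+0.064) + (1.9+0.064) = 39.460 Mbps.
× 3480 s = 137,321 Mb = 17,165 MB = 17.17 GB.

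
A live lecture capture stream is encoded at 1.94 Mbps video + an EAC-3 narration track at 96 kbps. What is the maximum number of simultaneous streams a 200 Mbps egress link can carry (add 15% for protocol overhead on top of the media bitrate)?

85

Audio: 96 kbps = 0.096 Mbps.
Per-viewer media rate: 2.036 Mbps.
On the wire with 15% overhead: 2.341 Mbps.
200 Mbps = 200.0 Mbps; 200.0 / 2.341 = 85.42 → 85 viewers.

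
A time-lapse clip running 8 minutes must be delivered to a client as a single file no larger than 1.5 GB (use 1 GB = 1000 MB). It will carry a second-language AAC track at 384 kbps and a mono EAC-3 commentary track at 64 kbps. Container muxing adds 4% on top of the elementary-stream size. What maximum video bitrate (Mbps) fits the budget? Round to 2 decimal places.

23.59 Mbps

Budget: 1.5 GB = 12000.0 Mb.
Stream payload after overhead: 12000.0 / 1.04 = 11538.5 Mb.
8 min = 480 s
Total bitrate budget: 11538.5 Mb / 480 s = 24.038 Mbps.
Audio total: 384 + 64 = 448 kbps = 0.448 Mbps.
Video: 24.038 − 0.448 = 23.590 Mbps.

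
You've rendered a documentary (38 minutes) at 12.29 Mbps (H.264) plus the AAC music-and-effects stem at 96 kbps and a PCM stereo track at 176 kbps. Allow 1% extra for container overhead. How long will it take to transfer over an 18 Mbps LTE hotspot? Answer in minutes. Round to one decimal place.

26.8 minutes

38 min = 2280 s
Audio total: 96 + 176 = 272 kbps = 0.272 Mbps.
Total bitrate: 12.562 Mbps.
File: 12.562 Mbps × 2280 s = 28641.4 Mb.
With 1% container overhead: ×1.01. → 28927.8 Mb.
At 18 Mbps: 28927.8 / 18 = 1607.1 s ≈ 26.8 minutes.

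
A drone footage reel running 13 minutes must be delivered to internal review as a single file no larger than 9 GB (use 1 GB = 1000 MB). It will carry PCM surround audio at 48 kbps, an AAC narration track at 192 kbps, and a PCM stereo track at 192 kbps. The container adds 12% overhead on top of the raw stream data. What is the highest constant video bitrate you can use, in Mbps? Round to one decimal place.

Budget: 9 GB = 72000.0 Mb.
Stream payload after overhead: 72000.0 / 1.12 = 64285.7 Mb.
13 min = 780 s
Total bitrate budget: 64285.7 Mb / 780 s = 82.418 Mbps.
Audio total: 48 + 192 + 192 = 432 kbps = 0.432 Mbps.
Video: 82.418 − 0.432 = 81.986 Mbps.

82.0 Mbps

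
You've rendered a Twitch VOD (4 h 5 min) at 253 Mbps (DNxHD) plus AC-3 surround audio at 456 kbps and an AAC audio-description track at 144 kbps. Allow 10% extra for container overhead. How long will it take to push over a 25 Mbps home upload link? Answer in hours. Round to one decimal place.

4 h 5 min = 245 min = 14700 s
Audio total: 456 + 144 = 600 kbps = 0.600 Mbps.
Total bitrate: 253.600 Mbps.
File: 253.600 Mbps × 14700 s = 3727920.0 Mb.
With 10% container overhead: ×1.10. → 4100712.0 Mb.
At 25 Mbps: 4100712.0 / 25 = 164028.5 s ≈ 45.6 hours.

45.6 hours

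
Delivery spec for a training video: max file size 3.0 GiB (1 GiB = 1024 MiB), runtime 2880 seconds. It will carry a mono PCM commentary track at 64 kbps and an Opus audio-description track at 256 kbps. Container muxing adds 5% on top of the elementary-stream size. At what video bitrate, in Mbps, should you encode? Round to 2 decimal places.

8.20 Mbps

Budget: 3.0 GiB = 25769.8 Mb.
Stream payload after overhead: 25769.8 / 1.05 = 24542.7 Mb.
Total bitrate budget: 24542.7 Mb / 2880 s = 8.522 Mbps.
Audio total: 64 + 256 = 320 kbps = 0.320 Mbps.
Video: 8.522 − 0.320 = 8.202 Mbps.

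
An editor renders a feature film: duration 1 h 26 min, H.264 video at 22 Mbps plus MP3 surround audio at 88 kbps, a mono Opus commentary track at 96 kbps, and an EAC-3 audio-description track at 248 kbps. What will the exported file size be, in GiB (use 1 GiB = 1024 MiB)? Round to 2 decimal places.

1 h 26 min = 86 min = 5160 s
Audio total: 88 + 96 + 248 = 432 kbps = 0.432 Mbps.
Total bitrate: 22 + 0.432 = 22.432 Mbps.
Stream data: 22.432 Mbps × 5160 s = 115749.1 Mb.
115,749 Mb = 14,468,640,000 bytes ÷ 1,073,741,824 = 13.47 GiB.

13.47 GiB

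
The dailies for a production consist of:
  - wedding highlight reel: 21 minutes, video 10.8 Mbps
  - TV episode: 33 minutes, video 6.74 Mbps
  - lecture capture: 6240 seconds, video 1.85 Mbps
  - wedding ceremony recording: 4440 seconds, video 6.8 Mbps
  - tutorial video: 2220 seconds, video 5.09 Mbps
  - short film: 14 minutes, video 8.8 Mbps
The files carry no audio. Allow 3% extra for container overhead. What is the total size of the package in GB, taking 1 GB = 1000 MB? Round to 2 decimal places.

wedding highlight reel: 10.800 Mbps × 1260 s × 1.03 = 14016.2 Mb
TV episode: 6.740 Mbps × 1980 s × 1.03 = 13745.6 Mb
lecture capture: 1.850 Mbps × 6240 s × 1.03 = 11890.3 Mb
wedding ceremony recording: 6.800 Mbps × 4440 s × 1.03 = 31097.8 Mb
tutorial video: 5.090 Mbps × 2220 s × 1.03 = 11638.8 Mb
short film: 8.800 Mbps × 840 s × 1.03 = 7613.8 Mb
Total: 90002.4 Mb = 11250.3 MB.
= 11.25 GB.

11.25 GB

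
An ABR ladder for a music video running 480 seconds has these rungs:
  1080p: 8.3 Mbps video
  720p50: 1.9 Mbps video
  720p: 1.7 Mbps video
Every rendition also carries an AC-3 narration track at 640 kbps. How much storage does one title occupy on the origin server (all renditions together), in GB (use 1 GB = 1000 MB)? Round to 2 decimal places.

0.83 GB

Audio: 640 kbps = 0.640 Mbps.
Sum of rendition bitrates: (8.3+0.640) + (1.9+0.640) + (1.7+0.640) = 13.820 Mbps.
× 480 s = 6,634 Mb = 829.2 MB = 0.8292 GB.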